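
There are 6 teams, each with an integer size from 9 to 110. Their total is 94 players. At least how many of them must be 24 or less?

4

Let j be the number exceeding 24. Then the total is ≥ 25·j + 9·(6 − j) = 54 + 16j.
So 16j ≤ 40 and j ≤ 2; hence at least 6 − 2 = 4 are ≤ 24.
Exactly 4 works: 4 values at 9 and 2 at 25 total 86; raise one of the low values by 8 (still ≤ 24) to hit 94.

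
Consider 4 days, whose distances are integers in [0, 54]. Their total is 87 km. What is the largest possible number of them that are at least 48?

With k values at 48 or above and the rest at least 0, the sum is at least 0 + 48k.
Since the sum is 87, we need 48k ≤ 87, i.e. k ≤ 1.
k = 1 is achieved by 1 value at 48 and 3 at 0, total 48; add 39 to one value (staying below 48) to reach 87.

1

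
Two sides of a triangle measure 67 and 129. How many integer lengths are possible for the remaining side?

The triangle inequality gives |67 − 129| < c < 67 + 129, i.e. 62 < c < 196.
So c can be any integer from 63 to 195: 133 values.

133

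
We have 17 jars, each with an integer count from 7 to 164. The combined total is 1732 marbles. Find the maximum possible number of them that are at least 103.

16

With k values at 103 or above and the rest at least 7, the sum is at least 119 + 96k.
Since the sum is 1732, we need 96k ≤ 1613, i.e. k ≤ 16.
k = 16 is achieved by 16 values at 103 and 1 at 7, total 1655; add 77 to one value (staying below 103) to reach 1732.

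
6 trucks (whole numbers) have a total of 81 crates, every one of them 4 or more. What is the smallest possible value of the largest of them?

14

The average is 81/6 > 13, so not all 6 can be 13 or less; the largest is ≥ 14.
Equality holds with 3 values of 14 and 3 values of 13.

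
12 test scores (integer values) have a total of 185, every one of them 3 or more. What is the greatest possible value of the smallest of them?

15

The average is 185/12 < 16, so some value is ≤ 15.
Equality holds with 7 values of 15 and 5 values of 16.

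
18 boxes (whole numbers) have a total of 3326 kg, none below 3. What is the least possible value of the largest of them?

185

If every one of the 18 were at most 184, the total would be at most 18 × 184 = 3312 < 3326.
Equality holds with 14 values of 185 and 4 values of 184.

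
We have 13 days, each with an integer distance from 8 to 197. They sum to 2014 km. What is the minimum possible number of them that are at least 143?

4

If only k of them are at least 143, the other 13 − k are at most 142, so the total is at most k·197 + (13 − k)·142.
This must reach 2014, so k·197 + (13 − k)·142 ≥ 2014, giving k ≥ 4.
Exactly 4 works: 4 values at 197 and 9 at 142 total 2066; lower one of the high values by 52 (still ≥ 143) to hit 2014.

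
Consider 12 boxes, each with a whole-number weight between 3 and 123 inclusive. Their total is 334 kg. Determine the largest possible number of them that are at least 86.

3

With k values at 86 or above and the rest at least 3, the sum is at least 36 + 83k.
Since the sum is 334, we need 83k ≤ 298, i.e. k ≤ 3.
k = 3 is achieved by 3 values at 86 and 9 at 3, total 285; add 49 to one value (staying below 86) to reach 334.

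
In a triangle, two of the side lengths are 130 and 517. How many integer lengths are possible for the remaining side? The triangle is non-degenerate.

259

The triangle inequality gives |130 − 517| < c < 130 + 517, i.e. 387 < c < 647.
So c can be any integer from 388 to 646: 259 values.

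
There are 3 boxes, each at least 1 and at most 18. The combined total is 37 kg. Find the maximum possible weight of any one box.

Maximizing one value means minimizing the remaining 2.
The other 2 contribute at least 2 × 1 = 2, leaving at most 37 − 2 = 35.
But each box is capped at 18, so the maximum is 18.
Achievable: one at 18 and the other 2 totalling 19, which fits since 2 × 1 ≤ 19 ≤ 2 × 18.

18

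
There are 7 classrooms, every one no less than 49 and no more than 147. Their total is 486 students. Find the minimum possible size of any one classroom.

49

To make one classroom as small as possible, make the other 6 as large as possible.
The other 6 can take up 6 × 147 = 882 ≥ 486 − 49, so one classroom can sit at its floor of 49.
Achievable: one at 49 and the other 6 totalling 437, which fits since 6 × 49 ≤ 437 ≤ 6 × 147.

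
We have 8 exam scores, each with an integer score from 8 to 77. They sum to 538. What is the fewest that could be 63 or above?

3

Suppose at most 8 − j of them reach 63; then j values are ≤ 62 and the rest ≤ 77.
The total is then ≤ 62·j + 77·(8 − j) = 616 − 15j. For this to be ≥ 538 we need j ≤ 5, so at least 8 − 5 = 3 must reach 63.
Exactly 3 works: 3 values at 77 and 5 at 62 total 541; lower one of the high values by 3 (still ≥ 63) to hit 538.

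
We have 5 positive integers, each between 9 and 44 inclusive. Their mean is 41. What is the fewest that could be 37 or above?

The total is 5 × 41 = 205.
Suppose at most 5 − j of them reach 37; then j values are ≤ 36 and the rest ≤ 44.
The total is then ≤ 36·j + 44·(5 − j) = 220 − 8j. For this to be ≥ 205 we need j ≤ 1, so at least 5 − 1 = 4 must reach 37.
Exactly 4 works: 4 values at 44 and 1 at 36 total 212; lower one of the high values by 7 (still ≥ 37) to hit 205.

4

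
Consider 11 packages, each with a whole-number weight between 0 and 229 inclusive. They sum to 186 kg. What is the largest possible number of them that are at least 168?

1

With k values at 168 or above and the rest at least 0, the sum is at least 0 + 168k.
Since the sum is 186, we need 168k ≤ 186, i.e. k ≤ 1.
k = 1 is achieved by 1 value at 168 and 10 at 0, total 168; add 18 to one value (staying below 168) to reach 186.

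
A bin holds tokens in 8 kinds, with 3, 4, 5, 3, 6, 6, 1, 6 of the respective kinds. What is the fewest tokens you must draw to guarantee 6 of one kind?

In the worst case you take as many as possible of each kind without reaching 6: 3 + 4 + 5 + 3 + 5 + 5 + 1 + 5 = 31.
The next one must give 6 of some kind, so 31 + 1 = 32.

32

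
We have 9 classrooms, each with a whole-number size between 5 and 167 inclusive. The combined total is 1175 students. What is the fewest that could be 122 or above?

Each value short of 122 is at most 121, costing at least 167 − 121 = 46 against the maximum total of 1503.
We can afford to lose at most 1503 − 1175 = 328, so at most ⌊328/46⌋ = 7 fall short, and at least 2 are ≥ 122.
Exactly 2 works: 2 values at 167 and 7 at 121 total 1181; lower one of the high values by 6 (still ≥ 122) to hit 1175.

2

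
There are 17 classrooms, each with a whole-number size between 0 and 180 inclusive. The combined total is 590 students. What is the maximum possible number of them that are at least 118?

Suppose k of them are at least 118. Those contribute at least 118 each and the other 17 − k at least 0 each.
So the total is at least 118k + 0(17 − k) = 0 + 118k. This must be ≤ 590, giving k ≤ 5.
k = 5 is achieved by 5 values at 118 and 12 at 0, total 590.

5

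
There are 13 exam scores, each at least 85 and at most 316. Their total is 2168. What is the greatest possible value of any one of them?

316

Maximizing one value means minimizing the remaining 12.
The other 12 contribute at least 12 × 85 = 1020, leaving at most 2168 − 1020 = 1148.
But each score is capped at 316, so the maximum is 316.
Achievable: one at 316 and the other 12 totalling 1852, which fits since 12 × 85 ≤ 1852 ≤ 12 × 316.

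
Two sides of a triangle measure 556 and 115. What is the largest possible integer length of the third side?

The third side must be less than 556 + 115 = 671.
The largest integer below 671 is 670.

670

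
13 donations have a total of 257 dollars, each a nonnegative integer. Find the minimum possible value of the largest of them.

20

Some value must be at least ⌈257/13⌉ = 20, since 13 × 19 = 247 < 257.
Equality holds with 10 values of 20 and 3 values of 19.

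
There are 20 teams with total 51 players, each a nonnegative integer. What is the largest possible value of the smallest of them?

2

The 20 values sum to 51, so their minimum is at most ⌊51/20⌋ = 2.
Taking 9 copies of 2 and 11 copies of 3 gives exactly 51, so 2 is attained.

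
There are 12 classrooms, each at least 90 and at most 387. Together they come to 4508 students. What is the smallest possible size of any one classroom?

251

To make one classroom as small as possible, make the other 11 as large as possible.
The other 11 contribute at most 11 × 387 = 4257, leaving at least 4508 − 4257 = 251.
Since 251 ≥ 90, this is achievable: one at 251 and 11 at 387.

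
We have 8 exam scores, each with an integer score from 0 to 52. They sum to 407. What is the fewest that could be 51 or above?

4

If only k of them are at least 51, the other 8 − k are at most 50, so the total is at most k·52 + (8 − k)·50.
This must reach 407, so k·52 + (8 − k)·50 ≥ 407, giving k ≥ 4.
Exactly 4 works: 4 values at 52 and 4 at 50 total 408; lower one of the high values by 1 (still ≥ 51) to hit 407.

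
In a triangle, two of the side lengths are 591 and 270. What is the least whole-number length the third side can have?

322

The third side must exceed |591 − 270| = 321.
The smallest integer above 321 is 322.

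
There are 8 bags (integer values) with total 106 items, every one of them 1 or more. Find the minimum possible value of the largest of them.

14

The average is 106/8 > 13, so not all 8 can be 13 or less; the largest is ≥ 14.
Taking 6 copies of 13 and 2 copies of 14 gives exactly 106, so 14 is attained.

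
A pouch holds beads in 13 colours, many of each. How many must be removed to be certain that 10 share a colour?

118

You could draw 9 of every colour without reaching 10 of any — 117 in all.
One more forces 10 of some colour, so 117 + 1 = 118.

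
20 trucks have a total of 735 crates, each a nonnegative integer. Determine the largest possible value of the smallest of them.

36

The average is 735/20 < 37, so some value is ≤ 36.
Taking 5 copies of 36 and 15 copies of 37 gives exactly 735, so 36 is attained.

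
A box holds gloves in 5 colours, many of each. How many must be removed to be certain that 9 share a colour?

You could draw 8 of every colour without reaching 9 of any — 40 in all.
One more forces 9 of some colour, so 40 + 1 = 41.

41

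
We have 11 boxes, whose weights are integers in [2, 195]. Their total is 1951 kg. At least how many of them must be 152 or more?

7

Suppose at most 11 − j of them reach 152; then j values are ≤ 151 and the rest ≤ 195.
The total is then ≤ 151·j + 195·(11 − j) = 2145 − 44j. For this to be ≥ 1951 we need j ≤ 4, so at least 11 − 4 = 7 must reach 152.
Exactly 7 works: 7 values at 195 and 4 at 151 total 1969; lower one of the high values by 18 (still ≥ 152) to hit 1951.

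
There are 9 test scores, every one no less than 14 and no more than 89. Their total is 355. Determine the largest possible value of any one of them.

89

Maximizing one value means minimizing the remaining 8.
The other 8 contribute at least 8 × 14 = 112, leaving at most 355 − 112 = 243.
But each score is capped at 89, so the maximum is 89.
Achievable: one at 89 and the other 8 totalling 266, which fits since 8 × 14 ≤ 266 ≤ 8 × 89.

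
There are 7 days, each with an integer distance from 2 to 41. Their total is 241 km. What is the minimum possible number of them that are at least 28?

If only k of them are at least 28, the other 7 − k are at most 27, so the total is at most k·41 + (7 − k)·27.
This must reach 241, so k·41 + (7 − k)·27 ≥ 241, giving k ≥ 4.
Exactly 4 works: 4 values at 41 and 3 at 27 total 245; lower one of the high values by 4 (still ≥ 28) to hit 241.

4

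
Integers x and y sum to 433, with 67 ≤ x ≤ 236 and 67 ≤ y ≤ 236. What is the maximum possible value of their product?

46872

With x + y fixed, xy peaks when the two are closest together.
Taking x = 216 and y = 217 (both in [67, 236]) gives xy = 46872.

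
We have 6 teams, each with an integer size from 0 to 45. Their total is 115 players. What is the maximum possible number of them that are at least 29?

3

Suppose k of them are at least 29. Those contribute at least 29 each and the other 6 − k at least 0 each.
So the total is at least 29k + 0(6 − k) = 0 + 29k. This must be ≤ 115, giving k ≤ 3.
k = 3 is achieved by 3 values at 29 and 3 at 0, total 87; add 28 to one value (staying below 29) to reach 115.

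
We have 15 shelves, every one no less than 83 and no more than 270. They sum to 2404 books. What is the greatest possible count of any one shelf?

270

Maximizing one value means minimizing the remaining 14.
The other 14 contribute at least 14 × 83 = 1162, leaving at most 2404 − 1162 = 1242.
But each shelf is capped at 270, so the maximum is 270.
Achievable: one at 270 and the other 14 totalling 2134, which fits since 14 × 83 ≤ 2134 ≤ 14 × 270.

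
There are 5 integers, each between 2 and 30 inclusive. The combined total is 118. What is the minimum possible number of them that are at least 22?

Suppose at most 5 − j of them reach 22; then j values are ≤ 21 and the rest ≤ 30.
The total is then ≤ 21·j + 30·(5 − j) = 150 − 9j. For this to be ≥ 118 we need j ≤ 3, so at least 5 − 3 = 2 must reach 22.
Exactly 2 works: 2 values at 30 and 3 at 21 total 123; lower one of the high values by 5 (still ≥ 22) to hit 118.

2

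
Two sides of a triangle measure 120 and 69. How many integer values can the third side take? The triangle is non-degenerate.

The triangle inequality gives |120 − 69| < c < 120 + 69, i.e. 51 < c < 189.
So c can be any integer from 52 to 188: 137 values.

137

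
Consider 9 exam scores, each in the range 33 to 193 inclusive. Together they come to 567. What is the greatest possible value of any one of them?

193

To make one score as large as possible, make the other 8 as small as possible.
The other 8 contribute at least 8 × 33 = 264, leaving at most 567 − 264 = 303.
But each score is capped at 193, so the maximum is 193.
Achievable: one at 193 and the other 8 totalling 374, which fits since 8 × 33 ≤ 374 ≤ 8 × 193.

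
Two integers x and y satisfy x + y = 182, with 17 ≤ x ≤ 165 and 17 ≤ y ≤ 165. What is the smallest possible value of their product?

xy = x(182 − x) is concave in x, so over [17, 165] it is minimized at an endpoint.
At the endpoint x = 17, y = 182 − 17 = 165, so xy = 17 × 165 = 2805.

2805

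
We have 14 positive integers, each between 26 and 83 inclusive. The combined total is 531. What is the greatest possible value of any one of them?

83

To make one integer as large as possible, make the other 13 as small as possible.
The other 13 contribute at least 13 × 26 = 338, leaving at most 531 − 338 = 193.
But each integer is capped at 83, so the maximum is 83.
Achievable: one at 83 and the other 13 totalling 448, which fits since 13 × 26 ≤ 448 ≤ 13 × 83.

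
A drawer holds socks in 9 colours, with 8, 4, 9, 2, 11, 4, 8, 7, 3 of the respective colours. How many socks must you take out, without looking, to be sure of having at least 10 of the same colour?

In the worst case you take as many as possible of each colour without reaching 10: 8 + 4 + 9 + 2 + 9 + 4 + 8 + 7 + 3 = 54.
The next one must give 10 of some colour, so 54 + 1 = 55.

55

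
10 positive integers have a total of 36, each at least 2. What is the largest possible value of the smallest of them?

3

If every one of the 10 were at least 4, the total would be at least 10 × 4 = 40 > 36.
Taking 4 copies of 3 and 6 copies of 4 gives exactly 36, so 3 is attained.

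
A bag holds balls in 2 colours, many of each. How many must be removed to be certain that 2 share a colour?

3

In the worst case you draw 1 of each of the 2 colours: 2 × 1 = 2.
One more forces 2 of some colour, so 2 + 1 = 3.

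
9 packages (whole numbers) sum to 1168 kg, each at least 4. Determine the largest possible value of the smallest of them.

129

The average is 1168/9 < 130, so some value is ≤ 129.
Taking 2 copies of 129 and 7 copies of 130 gives exactly 1168, so 129 is attained.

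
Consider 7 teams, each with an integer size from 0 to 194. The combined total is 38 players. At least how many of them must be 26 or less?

6

Each value above 26 is at least 27, contributing at least 27 − 0 = 27 above the floor 0.
The sum exceeds the floor total 0 by 38, so at most ⌊38/27⌋ = 1 exceed 26, and at least 6 are ≤ 26.
Exactly 6 works: 6 values at 0 and 1 at 27 total 27; raise one of the low values by 11 (still ≤ 26) to hit 38.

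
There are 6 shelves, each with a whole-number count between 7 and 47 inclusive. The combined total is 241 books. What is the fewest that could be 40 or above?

Each value short of 40 is at most 39, costing at least 47 − 39 = 8 against the maximum total of 282.
We can afford to lose at most 282 − 241 = 41, so at most ⌊41/8⌋ = 5 fall short, and at least 1 are ≥ 40.
Exactly 1 works: 1 value at 47 and 5 at 39 total 242; lower one of the high values by 1 (still ≥ 40) to hit 241.

1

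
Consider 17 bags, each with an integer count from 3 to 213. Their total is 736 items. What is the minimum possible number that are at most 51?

4

If only k of them are at most 51, the other 17 − k are at least 52, so the total is at least (17 − k)·52 + k·3.
This is ≤ 736, so (17 − k)·52 + 3k ≤ 736, which gives k ≥ 4.
Exactly 4 works: 4 values at 3 and 13 at 52 total 688; raise one of the low values by 48 (still ≤ 51) to hit 736.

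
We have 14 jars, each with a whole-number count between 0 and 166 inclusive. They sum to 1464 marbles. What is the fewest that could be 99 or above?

2

If only k of them are at least 99, the other 14 − k are at most 98, so the total is at most k·166 + (14 − k)·98.
This must reach 1464, so k·166 + (14 − k)·98 ≥ 1464, giving k ≥ 2.
Exactly 2 works: 2 values at 166 and 12 at 98 total 1508; lower one of the high values by 44 (still ≥ 99) to hit 1464.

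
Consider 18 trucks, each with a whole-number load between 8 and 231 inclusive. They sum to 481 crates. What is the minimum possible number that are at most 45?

10

Let j be the number exceeding 45. Then the total is ≥ 46·j + 8·(18 − j) = 144 + 38j.
So 38j ≤ 337 and j ≤ 8; hence at least 18 − 8 = 10 are ≤ 45.
Exactly 10 works: 10 values at 8 and 8 at 46 total 448; raise one of the low values by 33 (still ≤ 45) to hit 481.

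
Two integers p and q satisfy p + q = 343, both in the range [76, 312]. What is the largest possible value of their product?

29412

With p + q fixed, pq peaks when the two are closest together.
Taking p = 171 and q = 172 (both in [76, 312]) gives pq = 29412.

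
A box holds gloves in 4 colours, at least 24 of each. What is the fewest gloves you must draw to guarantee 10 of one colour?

You could draw 9 of every colour without reaching 10 of any — 36 in all.
One more forces 10 of some colour, so 36 + 1 = 37.

37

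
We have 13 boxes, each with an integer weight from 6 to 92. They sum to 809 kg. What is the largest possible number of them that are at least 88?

8

If k of the values are ≥ 88, the total is ≥ 88k + 6(13 − k).
Setting 88k + 6(13 − k) ≤ 809 gives 82k ≤ 731, so k ≤ 8.
k = 8 is achieved by 8 values at 88 and 5 at 6, total 734; add 75 to one value (staying below 88) to reach 809.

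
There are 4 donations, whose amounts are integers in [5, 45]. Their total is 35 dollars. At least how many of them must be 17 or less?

3

Let j be the number exceeding 17. Then the total is ≥ 18·j + 5·(4 − j) = 20 + 13j.
So 13j ≤ 15 and j ≤ 1; hence at least 4 − 1 = 3 are ≤ 17.
Exactly 3 works: 3 values at 5 and 1 at 18 total 33; raise one of the low values by 2 (still ≤ 17) to hit 35.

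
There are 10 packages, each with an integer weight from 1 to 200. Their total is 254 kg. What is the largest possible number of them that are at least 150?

1

If k of the values are ≥ 150, the total is ≥ 150k + 1(10 − k).
Setting 150k + 1(10 − k) ≤ 254 gives 149k ≤ 244, so k ≤ 1.
k = 1 is achieved by 1 value at 150 and 9 at 1, total 159; add 95 to one value (staying below 150) to reach 254.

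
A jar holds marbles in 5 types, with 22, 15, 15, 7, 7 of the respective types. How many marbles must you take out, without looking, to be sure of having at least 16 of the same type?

60

In the worst case you take as many as possible of each type without reaching 16: 15 + 15 + 15 + 7 + 7 = 59.
The next one must give 16 of some type, so 59 + 1 = 60.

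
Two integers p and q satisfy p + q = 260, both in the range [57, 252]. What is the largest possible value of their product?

With p + q fixed, pq peaks when the two are closest together.
Taking p = 130 and q = 130 (both in [57, 252]) gives pq = 16900.

16900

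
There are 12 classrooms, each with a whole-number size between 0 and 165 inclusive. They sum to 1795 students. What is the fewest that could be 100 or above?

10

Each value short of 100 is at most 99, costing at least 165 − 99 = 66 against the maximum total of 1980.
We can afford to lose at most 1980 − 1795 = 185, so at most ⌊185/66⌋ = 2 fall short, and at least 10 are ≥ 100.
Exactly 10 works: 10 values at 165 and 2 at 99 total 1848; lower one of the high values by 53 (still ≥ 100) to hit 1795.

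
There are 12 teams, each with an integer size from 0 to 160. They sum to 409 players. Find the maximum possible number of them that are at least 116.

3

If k of the values are ≥ 116, the total is ≥ 116k + 0(12 − k).
Setting 116k + 0(12 − k) ≤ 409 gives 116k ≤ 409, so k ≤ 3.
k = 3 is achieved by 3 values at 116 and 9 at 0, total 348; add 61 to one value (staying below 116) to reach 409.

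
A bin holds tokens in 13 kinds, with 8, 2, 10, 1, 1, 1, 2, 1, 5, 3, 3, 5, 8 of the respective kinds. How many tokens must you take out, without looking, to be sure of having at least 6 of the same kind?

In the worst case you take as many as possible of each kind without reaching 6: 5 + 2 + 5 + 1 + 1 + 1 + 2 + 1 + 5 + 3 + 3 + 5 + 5 = 39.
The next one must give 6 of some kind, so 39 + 1 = 40.

40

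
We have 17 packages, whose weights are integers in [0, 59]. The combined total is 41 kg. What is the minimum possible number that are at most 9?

Each value above 9 is at least 10, contributing at least 10 − 0 = 10 above the floor 0.
The sum exceeds the floor total 0 by 41, so at most ⌊41/10⌋ = 4 exceed 9, and at least 13 are ≤ 9.
Exactly 13 works: 13 values at 0 and 4 at 10 total 40; raise one of the low values by 1 (still ≤ 9) to hit 41.

13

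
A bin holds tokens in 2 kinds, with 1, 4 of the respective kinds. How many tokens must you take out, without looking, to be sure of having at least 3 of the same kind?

4

In the worst case you take as many as possible of each kind without reaching 3: 1 + 2 = 3.
The next one must give 3 of some kind, so 3 + 1 = 4.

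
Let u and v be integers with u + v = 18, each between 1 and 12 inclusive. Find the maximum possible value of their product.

81

uv = u(18 − u) is maximized when u is as near 18/2 as the bounds allow.
Taking u = 9 and v = 9 (both in [1, 12]) gives uv = 81.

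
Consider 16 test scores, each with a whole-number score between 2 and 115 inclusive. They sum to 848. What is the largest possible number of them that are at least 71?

If k of the values are ≥ 71, the total is ≥ 71k + 2(16 − k).
Setting 71k + 2(16 − k) ≤ 848 gives 69k ≤ 816, so k ≤ 11.
k = 11 is achieved by 11 values at 71 and 5 at 2, total 791; add 57 to one value (staying below 71) to reach 848.

11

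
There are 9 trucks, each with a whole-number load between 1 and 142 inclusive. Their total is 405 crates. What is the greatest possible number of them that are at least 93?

With k values at 93 or above and the rest at least 1, the sum is at least 9 + 92k.
Since the sum is 405, we need 92k ≤ 396, i.e. k ≤ 4.
k = 4 is achieved by 4 values at 93 and 5 at 1, total 377; add 28 to one value (staying below 93) to reach 405.

4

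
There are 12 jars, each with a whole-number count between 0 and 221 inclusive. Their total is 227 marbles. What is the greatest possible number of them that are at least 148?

Suppose k of them are at least 148. Those contribute at least 148 each and the other 12 − k at least 0 each.
So the total is at least 148k + 0(12 − k) = 0 + 148k. This must be ≤ 227, giving k ≤ 1.
k = 1 is achieved by 1 value at 148 and 11 at 0, total 148; add 79 to one value (staying below 148) to reach 227.

1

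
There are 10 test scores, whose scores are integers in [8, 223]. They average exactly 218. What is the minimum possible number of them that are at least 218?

2

The total is 10 × 218 = 2180.
If only k of them are at least 218, the other 10 − k are at most 217, so the total is at most k·223 + (10 − k)·217.
This must reach 2180, so k·223 + (10 − k)·217 ≥ 2180, giving k ≥ 2.
Exactly 2 works: 2 values at 223 and 8 at 217 total 2182; lower one of the high values by 2 (still ≥ 218) to hit 2180.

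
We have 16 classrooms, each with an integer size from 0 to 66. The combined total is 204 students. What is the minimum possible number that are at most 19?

6

Let j be the number exceeding 19. Then the total is ≥ 20·j + 0·(16 − j) = 0 + 20j.
So 20j ≤ 204 and j ≤ 10; hence at least 16 − 10 = 6 are ≤ 19.
Exactly 6 works: 6 values at 0 and 10 at 20 total 200; raise one of the low values by 4 (still ≤ 19) to hit 204.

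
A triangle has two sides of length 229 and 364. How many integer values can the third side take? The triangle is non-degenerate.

457

The triangle inequality gives |229 − 364| < c < 229 + 364, i.e. 135 < c < 593.
So c can be any integer from 136 to 592: 457 values.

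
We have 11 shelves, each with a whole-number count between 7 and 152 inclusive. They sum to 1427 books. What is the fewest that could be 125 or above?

3

Each value short of 125 is at most 124, costing at least 152 − 124 = 28 against the maximum total of 1672.
We can afford to lose at most 1672 − 1427 = 245, so at most ⌊245/28⌋ = 8 fall short, and at least 3 are ≥ 125.
Exactly 3 works: 3 values at 152 and 8 at 124 total 1448; lower one of the high values by 21 (still ≥ 125) to hit 1427.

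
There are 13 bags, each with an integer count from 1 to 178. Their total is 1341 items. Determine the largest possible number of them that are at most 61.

8

Suppose k of them are at most 61. Those contribute at most 61 each and the rest at most 178 each.
So the total is at most 61k + 178(13 − k) = 2314 − 117k. This must still be ≥ 1341, so k ≤ 8.
k = 8 is achieved by 8 values at 61 and 5 at 178, total 1378; lower one of the 178's by 37 (still > 61) to reach 1341.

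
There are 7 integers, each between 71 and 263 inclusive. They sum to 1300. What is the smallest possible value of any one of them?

71

To make one integer as small as possible, make the other 6 as large as possible.
The other 6 can take up 6 × 263 = 1578 ≥ 1300 − 71, so one integer can sit at its floor of 71.
Achievable: one at 71 and the other 6 totalling 1229, which fits since 6 × 71 ≤ 1229 ≤ 6 × 263.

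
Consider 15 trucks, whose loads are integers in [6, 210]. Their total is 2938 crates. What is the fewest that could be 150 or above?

If only k of them are at least 150, the other 15 − k are at most 149, so the total is at most k·210 + (15 − k)·149.
This must reach 2938, so k·210 + (15 − k)·149 ≥ 2938, giving k ≥ 12.
Exactly 12 works: 12 values at 210 and 3 at 149 total 2967; lower one of the high values by 29 (still ≥ 150) to hit 2938.

12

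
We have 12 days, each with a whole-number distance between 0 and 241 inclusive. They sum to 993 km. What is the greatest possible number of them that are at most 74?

Suppose k of them are at most 74. Those contribute at most 74 each and the rest at most 241 each.
So the total is at most 74k + 241(12 − k) = 2892 − 167k. This must still be ≥ 993, so k ≤ 11.
k = 11 is achieved by 11 values at 74 and 1 at 241, total 1055; lower one of the 241's by 62 (still > 74) to reach 993.

11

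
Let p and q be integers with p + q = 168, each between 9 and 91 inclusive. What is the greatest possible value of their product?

With p + q fixed, pq peaks when the two are closest together.
Taking p = 84 and q = 84 (both in [9, 91]) gives pq = 7056.

7056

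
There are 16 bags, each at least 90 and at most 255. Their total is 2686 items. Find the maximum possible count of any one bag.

Maximizing one value means minimizing the remaining 15.
The other 15 contribute at least 15 × 90 = 1350, leaving at most 2686 − 1350 = 1336.
But each bag is capped at 255, so the maximum is 255.
Achievable: one at 255 and the other 15 totalling 2431, which fits since 15 × 90 ≤ 2431 ≤ 15 × 255.

255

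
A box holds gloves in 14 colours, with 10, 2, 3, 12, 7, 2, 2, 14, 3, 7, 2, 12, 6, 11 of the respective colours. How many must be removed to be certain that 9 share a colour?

75

In the worst case you take as many as possible of each colour without reaching 9: 8 + 2 + 3 + 8 + 7 + 2 + 2 + 8 + 3 + 7 + 2 + 8 + 6 + 8 = 74.
The next one must give 9 of some colour, so 74 + 1 = 75.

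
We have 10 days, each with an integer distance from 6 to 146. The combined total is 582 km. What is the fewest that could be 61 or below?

1

If only k of them are at most 61, the other 10 − k are at least 62, so the total is at least (10 − k)·62 + k·6.
This is ≤ 582, so (10 − k)·62 + 6k ≤ 582, which gives k ≥ 1.
Exactly 1 works: 1 value at 6 and 9 at 62 total 564; raise one of the low values by 18 (still ≤ 61) to hit 582.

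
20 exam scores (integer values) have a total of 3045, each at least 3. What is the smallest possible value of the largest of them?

153

If every one of the 20 were at most 152, the total would be at most 20 × 152 = 3040 < 3045.
Equality holds with 5 values of 153 and 15 values of 152.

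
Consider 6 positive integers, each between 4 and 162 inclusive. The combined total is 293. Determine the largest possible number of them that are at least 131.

Suppose k of them are at least 131. Those contribute at least 131 each and the other 6 − k at least 4 each.
So the total is at least 131k + 4(6 − k) = 24 + 127k. This must be ≤ 293, giving k ≤ 2.
k = 2 is achieved by 2 values at 131 and 4 at 4, total 278; add 15 to one value (staying below 131) to reach 293.

2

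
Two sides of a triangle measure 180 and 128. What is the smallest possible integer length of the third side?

The third side must exceed |180 − 128| = 52.
The smallest integer above 52 is 53.

53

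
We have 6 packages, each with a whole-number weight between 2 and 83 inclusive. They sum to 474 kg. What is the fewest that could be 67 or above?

5

If only k of them are at least 67, the other 6 − k are at most 66, so the total is at most k·83 + (6 − k)·66.
This must reach 474, so k·83 + (6 − k)·66 ≥ 474, giving k ≥ 5.
Exactly 5 works: 5 values at 83 and 1 at 66 total 481; lower one of the high values by 7 (still ≥ 67) to hit 474.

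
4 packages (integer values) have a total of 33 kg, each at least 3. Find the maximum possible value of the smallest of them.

The 4 values sum to 33, so their minimum is at most ⌊33/4⌋ = 8.
Equality holds with 3 values of 8 and 1 value of 9.

8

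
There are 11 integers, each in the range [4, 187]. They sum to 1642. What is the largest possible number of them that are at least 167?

9

If k of the values are ≥ 167, the total is ≥ 167k + 4(11 − k).
Setting 167k + 4(11 − k) ≤ 1642 gives 163k ≤ 1598, so k ≤ 9.
k = 9 is achieved by 9 values at 167 and 2 at 4, total 1511; add 131 to one value (staying below 167) to reach 1642.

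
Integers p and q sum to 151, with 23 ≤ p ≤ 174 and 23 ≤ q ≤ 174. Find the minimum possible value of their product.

pq = p(151 − p) is concave in p, so over [23, 128] it is minimized at an endpoint.
The extreme feasible split is p = 23, q = 128, giving pq = 2944.

2944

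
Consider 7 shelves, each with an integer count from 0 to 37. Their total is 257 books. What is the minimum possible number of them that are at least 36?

If only k of them are at least 36, the other 7 − k are at most 35, so the total is at most k·37 + (7 − k)·35.
This must reach 257, so k·37 + (7 − k)·35 ≥ 257, giving k ≥ 6.
Exactly 6 works: 6 values at 37 and 1 at 35 total 257.

6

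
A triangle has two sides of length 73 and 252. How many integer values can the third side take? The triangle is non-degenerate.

145

The triangle inequality gives |73 − 252| < c < 73 + 252, i.e. 179 < c < 325.
So c can be any integer from 180 to 324: 145 values.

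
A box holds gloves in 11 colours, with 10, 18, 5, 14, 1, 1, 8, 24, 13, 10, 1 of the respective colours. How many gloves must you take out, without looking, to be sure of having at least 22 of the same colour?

103

In the worst case you take as many as possible of each colour without reaching 22: 10 + 18 + 5 + 14 + 1 + 1 + 8 + 21 + 13 + 10 + 1 = 102.
The next one must give 22 of some colour, so 102 + 1 = 103.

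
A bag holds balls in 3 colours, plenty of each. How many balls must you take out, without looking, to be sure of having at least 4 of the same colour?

You could draw 3 of every colour without reaching 4 of any — 9 in all.
One more forces 4 of some colour, so 9 + 1 = 10.

10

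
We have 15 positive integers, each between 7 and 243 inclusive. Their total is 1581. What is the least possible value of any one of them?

7

Minimizing one value means maximizing the remaining 14.
The other 14 can take up 14 × 243 = 3402 ≥ 1581 − 7, so one integer can sit at its floor of 7.
Achievable: one at 7 and the other 14 totalling 1574, which fits since 14 × 7 ≤ 1574 ≤ 14 × 243.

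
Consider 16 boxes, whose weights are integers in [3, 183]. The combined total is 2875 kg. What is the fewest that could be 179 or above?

6

If only k of them are at least 179, the other 16 − k are at most 178, so the total is at most k·183 + (16 − k)·178.
This must reach 2875, so k·183 + (16 − k)·178 ≥ 2875, giving k ≥ 6.
Exactly 6 works: 6 values at 183 and 10 at 178 total 2878; lower one of the high values by 3 (still ≥ 179) to hit 2875.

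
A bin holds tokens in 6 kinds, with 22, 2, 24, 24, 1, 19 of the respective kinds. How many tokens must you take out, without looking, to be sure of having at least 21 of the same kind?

83

In the worst case you take as many as possible of each kind without reaching 21: 20 + 2 + 20 + 20 + 1 + 19 = 82.
The next one must give 21 of some kind, so 82 + 1 = 83.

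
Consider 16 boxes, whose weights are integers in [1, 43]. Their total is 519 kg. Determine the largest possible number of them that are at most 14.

5

Suppose k of them are at most 14. Those contribute at most 14 each and the rest at most 43 each.
So the total is at most 14k + 43(16 − k) = 688 − 29k. This must still be ≥ 519, so k ≤ 5.
k = 5 is achieved by 5 values at 14 and 11 at 43, total 543; lower one of the 43's by 24 (still > 14) to reach 519.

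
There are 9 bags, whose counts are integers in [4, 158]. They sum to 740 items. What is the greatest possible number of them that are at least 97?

Suppose k of them are at least 97. Those contribute at least 97 each and the other 9 − k at least 4 each.
So the total is at least 97k + 4(9 − k) = 36 + 93k. This must be ≤ 740, giving k ≤ 7.
k = 7 is achieved by 7 values at 97 and 2 at 4, total 687; add 53 to one value (staying below 97) to reach 740.

7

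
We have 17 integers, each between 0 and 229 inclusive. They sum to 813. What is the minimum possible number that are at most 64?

5

Let j be the number exceeding 64. Then the total is ≥ 65·j + 0·(17 − j) = 0 + 65j.
So 65j ≤ 813 and j ≤ 12; hence at least 17 − 12 = 5 are ≤ 64.
Exactly 5 works: 5 values at 0 and 12 at 65 total 780; raise one of the low values by 33 (still ≤ 64) to hit 813.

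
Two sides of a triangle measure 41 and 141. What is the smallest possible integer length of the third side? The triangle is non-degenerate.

101

The third side must exceed |41 − 141| = 100.
The smallest integer above 100 is 101.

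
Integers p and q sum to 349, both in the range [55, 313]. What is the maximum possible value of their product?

30450

With p + q fixed, pq peaks when the two are closest together.
Taking p = 174 and q = 175 (both in [55, 313]) gives pq = 30450.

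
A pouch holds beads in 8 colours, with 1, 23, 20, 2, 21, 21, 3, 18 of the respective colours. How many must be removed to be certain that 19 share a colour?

97

In the worst case you take as many as possible of each colour without reaching 19: 1 + 18 + 18 + 2 + 18 + 18 + 3 + 18 = 96.
The next one must give 19 of some colour, so 96 + 1 = 97.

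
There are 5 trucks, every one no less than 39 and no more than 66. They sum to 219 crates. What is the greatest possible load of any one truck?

Maximizing one value means minimizing the remaining 4.
The other 4 contribute at least 4 × 39 = 156, leaving at most 219 − 156 = 63.
Since 63 ≤ 66, this is achievable: one at 63 and 4 at 39.

63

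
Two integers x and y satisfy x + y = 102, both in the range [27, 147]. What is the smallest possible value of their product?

For a fixed sum, xy is smallest when x and y are as far apart as possible.
At the endpoint x = 27, y = 102 − 27 = 75, so xy = 27 × 75 = 2025.

2025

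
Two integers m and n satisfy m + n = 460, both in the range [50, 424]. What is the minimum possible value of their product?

20500

Since m + n is fixed, pushing one of them to its bound minimizes the product.
At the endpoint m = 50, n = 460 − 50 = 410, so mn = 50 × 410 = 20500.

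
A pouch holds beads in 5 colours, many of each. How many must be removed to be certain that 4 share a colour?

In the worst case you draw 3 of each of the 5 colours: 5 × 3 = 15.
One more forces 4 of some colour, so 15 + 1 = 16.

16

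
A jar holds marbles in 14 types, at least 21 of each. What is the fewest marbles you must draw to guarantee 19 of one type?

In the worst case you draw 18 of each of the 14 types: 14 × 18 = 252.
One more forces 19 of some type, so 252 + 1 = 253.

253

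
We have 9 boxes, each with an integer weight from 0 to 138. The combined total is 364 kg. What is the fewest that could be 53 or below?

3

If only k of them are at most 53, the other 9 − k are at least 54, so the total is at least (9 − k)·54 + k·0.
This is ≤ 364, so (9 − k)·54 + 0k ≤ 364, which gives k ≥ 3.
Exactly 3 works: 3 values at 0 and 6 at 54 total 324; raise one of the low values by 40 (still ≤ 53) to hit 364.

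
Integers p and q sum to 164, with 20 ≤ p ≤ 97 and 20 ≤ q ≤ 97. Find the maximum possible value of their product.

pq = p(164 − p) is maximized when p is as near 164/2 as the bounds allow.
Taking p = 82 and q = 82 (both in [20, 97]) gives pq = 6724.

6724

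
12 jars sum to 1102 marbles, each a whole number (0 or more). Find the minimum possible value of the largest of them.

The average is 1102/12 > 91, so not all 12 can be 91 or less; the largest is ≥ 92.
Achievable: 10 of them at 92 and 2 at 91 total 1102.

92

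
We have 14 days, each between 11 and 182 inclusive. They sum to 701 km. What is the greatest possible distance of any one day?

182

To make one day as large as possible, make the other 13 as small as possible.
The other 13 contribute at least 13 × 11 = 143, leaving at most 701 − 143 = 558.
But each day is capped at 182, so the maximum is 182.
Achievable: one at 182 and the other 13 totalling 519, which fits since 13 × 11 ≤ 519 ≤ 13 × 182.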